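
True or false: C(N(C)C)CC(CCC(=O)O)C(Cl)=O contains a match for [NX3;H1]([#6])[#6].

The pattern [NX3;H1]([#6])[#6] describes a trivalent nitrogen with one H, bonded to two carbons — a secondary amine.
The closest candidate here is a dimethylamino group (-N(CH3)2), but the nitrogen has H0, not H1. No other fragment satisfies the full query, so there is no match.

False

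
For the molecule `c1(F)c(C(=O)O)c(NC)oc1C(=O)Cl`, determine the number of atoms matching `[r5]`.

5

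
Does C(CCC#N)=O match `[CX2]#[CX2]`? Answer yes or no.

The pattern [CX2]#[CX2] describes a carbon-carbon triple bond — an alkyne.
The closest candidate here is a nitrile (-C#N), but the triple bond is C#N, not C#C. No other fragment satisfies the full query, so there is no match.

No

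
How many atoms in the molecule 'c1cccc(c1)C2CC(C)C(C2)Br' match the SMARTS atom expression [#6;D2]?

Check the 13 heavy atoms by environment: 2× C (D2) → match; 3× C (D3) → no; 1× c (aromatic, D3) → no; 5× c (aromatic, D2) → match; 1× C (D1) → no; 1× Br (D1) → no.
Summing the matching environments: 2 + 5 = 7 matching atoms.

7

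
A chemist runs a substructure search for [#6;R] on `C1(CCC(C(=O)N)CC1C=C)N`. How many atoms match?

6

The query [#6;R] means: carbon that is part of a ring.
Check the 12 heavy atoms by environment: 6× C (in 6-ring) → match; 3× C (acyclic) → no; 1× O (acyclic) → no; 2× N (acyclic) → no.
That gives 6 matching atoms.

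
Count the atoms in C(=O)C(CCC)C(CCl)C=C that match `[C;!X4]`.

3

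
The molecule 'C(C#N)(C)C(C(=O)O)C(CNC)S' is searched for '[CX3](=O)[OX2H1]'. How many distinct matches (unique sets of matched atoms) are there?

1

[CX3](=O)[OX2H1] is the SMARTS for a carboxylic acid: an sp2 carbon double-bonded to O and single-bonded to an -OH oxygen.
Exactly one fragment in the molecule meets all constraints, giving 1 match.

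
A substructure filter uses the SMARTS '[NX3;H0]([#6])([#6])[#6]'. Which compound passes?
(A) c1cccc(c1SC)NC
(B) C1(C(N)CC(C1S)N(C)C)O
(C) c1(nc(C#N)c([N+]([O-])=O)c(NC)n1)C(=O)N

[NX3;H0]([#6])([#6])[#6] describes a trivalent nitrogen with no H, bonded to three carbons (a tertiary amine).
(A) has an N-methylamino group (-NHCH3) but the nitrogen still has one H (H1), not H0.
(B) contains a dimethylamino group (-N(CH3)2), which satisfies every atom and bond constraint.
(C) has an N-methylamino group (-NHCH3) but the nitrogen still has one H (H1), not H0.
So the answer is (B).

B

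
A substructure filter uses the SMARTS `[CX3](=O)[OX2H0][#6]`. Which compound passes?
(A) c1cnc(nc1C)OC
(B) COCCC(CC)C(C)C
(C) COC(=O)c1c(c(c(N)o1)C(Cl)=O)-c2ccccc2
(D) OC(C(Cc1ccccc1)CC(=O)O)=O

C

[CX3](=O)[OX2H0][#6] describes a carbonyl carbon bonded to an oxygen that is itself bonded to carbon (no H on that O) (an ester).
(A) has a methoxy ether (-OCH3) but the ether oxygen is not adjacent to a C=O carbon.
(B) has a methoxy ether (-OCH3) but the ether oxygen is not adjacent to a C=O carbon.
(C) contains a methyl-ester group (-C(=O)OCH3), which satisfies every atom and bond constraint.
(D) has a carboxylic acid group (-C(=O)OH) but the singly-bonded O carries H (OX2H1, not H0).
So the answer is (C).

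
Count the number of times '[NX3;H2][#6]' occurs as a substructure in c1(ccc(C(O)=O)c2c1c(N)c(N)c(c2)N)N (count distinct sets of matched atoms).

4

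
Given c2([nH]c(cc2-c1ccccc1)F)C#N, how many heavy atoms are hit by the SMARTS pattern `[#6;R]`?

10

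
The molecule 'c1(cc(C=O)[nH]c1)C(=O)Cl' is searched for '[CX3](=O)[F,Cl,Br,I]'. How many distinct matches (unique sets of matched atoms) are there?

[CX3](=O)[F,Cl,Br,I] is the SMARTS for an acyl halide: a carbonyl carbon bonded to a halogen.
Exactly one fragment in the molecule meets all constraints, giving 1 match.

1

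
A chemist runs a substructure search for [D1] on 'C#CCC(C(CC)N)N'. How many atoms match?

The query [D1] means: atom with exactly one heavy-atom neighbour (degree 1).
Check the 9 heavy atoms by environment: 3× C (D2) → no; 2× C (D3) → no; 2× N (D1) → match; 2× C (D1) → match.
Summing the matching environments: 2 + 2 = 4 matching atoms.

4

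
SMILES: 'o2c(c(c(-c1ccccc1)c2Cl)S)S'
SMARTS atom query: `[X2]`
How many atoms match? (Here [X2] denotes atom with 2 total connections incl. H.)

3

The query [X2] means: any atom with exactly two total connections (bonds + H).
Check the 14 heavy atoms by environment: 1× o (aromatic, X2) → match; 10× c (aromatic, X3) → no; 2× S (X2) → match; 1× Cl (X1) → no.
Summing the matching environments: 1 + 2 = 3 matching atoms.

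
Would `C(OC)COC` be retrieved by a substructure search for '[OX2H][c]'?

The pattern [OX2H][c] describes a hydroxyl oxygen attached to an aromatic carbon — a phenol.
The closest candidate here is a methoxy ether (-OCH3), but the oxygen has H0, not H1. No other fragment satisfies the full query, so there is no match.

No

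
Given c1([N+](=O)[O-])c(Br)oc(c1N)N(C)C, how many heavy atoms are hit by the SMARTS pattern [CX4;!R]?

The query [CX4;!R] means: aliphatic carbon with four total connections, not in a ring.
Check the 13 heavy atoms by environment: 1× o (aromatic, X2, in 5-ring) → no; 4× c (aromatic, X3, in 5-ring) → no; 1× N (charge +1, X3, acyclic) → no; 1× O (charge -1, X1, acyclic) → no; 1× O (X1, acyclic) → no; 1× Br (X1, acyclic) → no; 2× N (X3, acyclic) → no; 2× C (X4, acyclic) → match.
That gives 2 matching atoms.

2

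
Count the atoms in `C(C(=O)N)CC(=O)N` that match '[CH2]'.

2

The query [CH2] means: aliphatic carbon with exactly two hydrogens.
Check the 8 heavy atoms by environment: 2× C (H2) → match; 2× C (H0) → no; 2× O (H0) → no; 2× N (H2) → no.
That gives 2 matching atoms.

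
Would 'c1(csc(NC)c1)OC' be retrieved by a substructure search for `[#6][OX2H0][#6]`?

Yes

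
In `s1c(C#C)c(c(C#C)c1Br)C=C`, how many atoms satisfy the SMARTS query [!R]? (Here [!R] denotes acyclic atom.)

7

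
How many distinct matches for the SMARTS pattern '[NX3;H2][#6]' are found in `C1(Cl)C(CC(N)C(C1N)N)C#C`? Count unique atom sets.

[NX3;H2][#6] is the SMARTS for a primary amine: a trivalent nitrogen with two H attached to carbon.
The molecule carries 3 separate instances of a primary amino group (-NH2) meeting every constraint; each maps to a distinct set of atoms, giving 3 matches.

3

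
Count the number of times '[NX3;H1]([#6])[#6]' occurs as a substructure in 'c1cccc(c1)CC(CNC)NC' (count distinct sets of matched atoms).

2

[NX3;H1]([#6])[#6] is the SMARTS for a secondary amine: a trivalent nitrogen with one H, bonded to two carbons.
The molecule carries 2 separate instances of an N-methylamino group (-NHCH3) meeting every constraint; each maps to a distinct set of atoms, giving 2 matches.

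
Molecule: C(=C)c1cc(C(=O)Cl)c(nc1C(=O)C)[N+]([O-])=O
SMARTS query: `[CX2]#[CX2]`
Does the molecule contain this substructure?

The pattern [CX2]#[CX2] describes a carbon-carbon triple bond — an alkyne.
The closest candidate here is a vinyl group (-CH=CH2), but the C=C is a double bond; both carbons are CX3, not CX2. No other fragment satisfies the full query, so there is no match.

No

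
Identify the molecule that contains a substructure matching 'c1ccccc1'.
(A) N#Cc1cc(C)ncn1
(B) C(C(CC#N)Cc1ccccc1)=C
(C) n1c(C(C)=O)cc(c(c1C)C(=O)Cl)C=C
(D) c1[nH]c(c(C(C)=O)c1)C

B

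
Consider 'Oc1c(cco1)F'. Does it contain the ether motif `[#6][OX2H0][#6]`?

No

The pattern [#6][OX2H0][#6] describes an aliphatic oxygen bridging two carbons with no H on the oxygen — an ether.
The closest candidate here is a hydroxyl group (-OH), but the oxygen has H1, not H0 bridging two carbons. No other fragment satisfies the full query, so there is no match.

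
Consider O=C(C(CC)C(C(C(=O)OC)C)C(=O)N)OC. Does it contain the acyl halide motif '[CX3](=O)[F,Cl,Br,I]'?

No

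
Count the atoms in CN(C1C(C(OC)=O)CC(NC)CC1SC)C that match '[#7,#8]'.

4

Check the 17 heavy atoms by environment: 12× C → no; 2× O → match; 2× N → match; 1× S → no.
Summing the matching environments: 2 + 2 = 4 matching atoms.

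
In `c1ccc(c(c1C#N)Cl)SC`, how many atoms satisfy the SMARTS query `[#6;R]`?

6

The query [#6;R] means: carbon that is part of a ring.
Check the 11 heavy atoms by environment: 6× c (aromatic, in 6-ring) → match; 1× S (acyclic) → no; 2× C (acyclic) → no; 1× Cl (acyclic) → no; 1× N (acyclic) → no.
That gives 6 matching atoms.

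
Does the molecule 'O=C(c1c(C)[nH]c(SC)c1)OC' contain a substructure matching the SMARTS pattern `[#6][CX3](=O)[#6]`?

The pattern [#6][CX3](=O)[#6] describes a carbonyl carbon (no H) flanked by two carbons — a ketone.
The closest candidate here is a methyl-ester group (-C(=O)OCH3), but one neighbour of the carbonyl carbon is O, not C. No other fragment satisfies the full query, so there is no match.

No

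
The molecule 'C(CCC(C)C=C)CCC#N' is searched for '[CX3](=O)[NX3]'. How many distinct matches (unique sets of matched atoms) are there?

[CX3](=O)[NX3] is the SMARTS for an amide: a carbonyl carbon bonded to a trivalent nitrogen.
The molecule has a nitrile (-C#N), but the nitrile N is NX1 (triple-bonded), not NX3; nothing else fits, so there are 0 matches.

0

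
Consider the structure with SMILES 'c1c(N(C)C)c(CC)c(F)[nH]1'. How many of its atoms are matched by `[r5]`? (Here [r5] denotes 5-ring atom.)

5

Check the 11 heavy atoms by environment: 1× n (aromatic, in 5-ring) → match; 4× c (aromatic, in 5-ring) → match; 4× C (acyclic) → no; 1× N (acyclic) → no; 1× F (acyclic) → no.
Summing the matching environments: 1 + 4 = 5 matching atoms.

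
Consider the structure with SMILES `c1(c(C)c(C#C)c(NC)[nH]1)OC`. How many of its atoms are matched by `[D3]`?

4

The query [D3] means: atom with exactly three heavy-atom neighbours.
Check the 12 heavy atoms by environment: 1× n (aromatic, D2) → no; 4× c (aromatic, D3) → match; 1× C (D2) → no; 4× C (D1) → no; 1× N (D2) → no; 1× O (D2) → no.
That gives 4 matching atoms.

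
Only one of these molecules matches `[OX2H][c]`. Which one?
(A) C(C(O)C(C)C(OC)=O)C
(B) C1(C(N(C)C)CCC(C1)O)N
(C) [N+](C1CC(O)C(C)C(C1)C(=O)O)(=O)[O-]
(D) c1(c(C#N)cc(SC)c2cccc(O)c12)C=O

D

[OX2H][c] describes a hydroxyl oxygen attached to an aromatic carbon (a phenol).
(A) has a hydroxyl group (-OH) but the -OH is on an aliphatic carbon, not an aromatic c.
(B) has a hydroxyl group (-OH) but the -OH is on an aliphatic carbon, not an aromatic c.
(C) has a hydroxyl group (-OH) but the -OH is on an aliphatic carbon, not an aromatic c.
(D) contains a hydroxyl group (-OH), which satisfies every atom and bond constraint.
So the answer is (D).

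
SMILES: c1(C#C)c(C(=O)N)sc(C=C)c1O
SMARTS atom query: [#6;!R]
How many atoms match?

The query [#6;!R] means: carbon not in any ring.
Check the 13 heavy atoms by environment: 1× s (aromatic, in 5-ring) → no; 4× c (aromatic, in 5-ring) → no; 5× C (acyclic) → match; 2× O (acyclic) → no; 1× N (acyclic) → no.
That gives 5 matching atoms.

5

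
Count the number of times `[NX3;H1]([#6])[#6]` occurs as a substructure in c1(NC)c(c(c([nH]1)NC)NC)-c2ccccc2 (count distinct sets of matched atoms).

3

[NX3;H1]([#6])[#6] is the SMARTS for a secondary amine: a trivalent nitrogen with one H, bonded to two carbons.
The molecule carries 3 separate instances of an N-methylamino group (-NHCH3) meeting every constraint; each maps to a distinct set of atoms, giving 3 matches.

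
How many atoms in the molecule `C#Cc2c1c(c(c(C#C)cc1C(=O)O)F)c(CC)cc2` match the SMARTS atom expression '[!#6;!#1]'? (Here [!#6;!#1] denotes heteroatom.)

3

The query [!#6;!#1] means: not carbon and not hydrogen — any heteroatom.
Check the 20 heavy atoms by environment: 10× c (aromatic) → no; 7× C → no; 2× O → match; 1× F → match.
Summing the matching environments: 2 + 1 = 3 matching atoms.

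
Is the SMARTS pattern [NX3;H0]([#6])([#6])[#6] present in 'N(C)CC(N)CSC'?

The pattern [NX3;H0]([#6])([#6])[#6] describes a trivalent nitrogen with no H, bonded to three carbons — a tertiary amine.
The closest candidate here is an N-methylamino group (-NHCH3), but the nitrogen still has one H (H1), not H0. No other fragment satisfies the full query, so there is no match.

No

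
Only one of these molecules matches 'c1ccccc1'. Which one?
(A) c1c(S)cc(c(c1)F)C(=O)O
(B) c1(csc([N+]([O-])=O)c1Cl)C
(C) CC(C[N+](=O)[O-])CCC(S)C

A

c1ccccc1 describes six aromatic carbons in a ring (a benzene ring).
(A) contains the required atom environment, so the pattern matches.
(B) has a methyl group (-CH3) but no six-membered all-carbon aromatic ring is present.
(C) has a methyl group (-CH3) but no six-membered all-carbon aromatic ring is present.
So the answer is (A).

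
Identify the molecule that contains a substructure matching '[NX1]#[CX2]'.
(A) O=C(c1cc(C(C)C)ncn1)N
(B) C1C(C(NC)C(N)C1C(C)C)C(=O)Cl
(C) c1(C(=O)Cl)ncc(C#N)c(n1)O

C

[NX1]#[CX2] describes a nitrogen triple-bonded to a two-connected carbon (a nitrile).
(A) has a primary amide (-C(=O)NH2) but the nitrogen is NX3, not NX1.
(B) has a primary amino group (-NH2) but the nitrogen is NX3 (three connections), not NX1 triple-bonded.
(C) contains a nitrile (-C#N), which satisfies every atom and bond constraint.
So the answer is (C).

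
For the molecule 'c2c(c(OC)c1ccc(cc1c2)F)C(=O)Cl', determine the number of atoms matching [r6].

The query [r6] means: r6 matches atoms in a six-membered ring.
Check the 16 heavy atoms by environment: 10× c (aromatic, in 6-ring) → match; 2× C (acyclic) → no; 2× O (acyclic) → no; 1× Cl (acyclic) → no; 1× F (acyclic) → no.
That gives 10 matching atoms.

10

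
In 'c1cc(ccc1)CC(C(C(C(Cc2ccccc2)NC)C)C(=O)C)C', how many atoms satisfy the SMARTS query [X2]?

0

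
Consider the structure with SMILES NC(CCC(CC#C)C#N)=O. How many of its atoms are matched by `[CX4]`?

4

Check the 11 heavy atoms by environment: 4× C (X4) → match; 3× C (X2) → no; 1× N (X1) → no; 1× C (X3) → no; 1× O (X1) → no; 1× N (X3) → no.
That gives 4 matching atoms.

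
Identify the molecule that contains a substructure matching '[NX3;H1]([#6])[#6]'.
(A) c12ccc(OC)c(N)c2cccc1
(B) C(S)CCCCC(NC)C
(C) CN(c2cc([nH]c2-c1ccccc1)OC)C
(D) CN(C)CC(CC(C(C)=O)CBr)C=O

B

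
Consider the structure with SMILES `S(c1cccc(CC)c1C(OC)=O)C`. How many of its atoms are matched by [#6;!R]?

5

The query [#6;!R] means: carbon not in any ring.
Check the 14 heavy atoms by environment: 6× c (aromatic, in 6-ring) → no; 5× C (acyclic) → match; 2× O (acyclic) → no; 1× S (acyclic) → no.
That gives 5 matching atoms.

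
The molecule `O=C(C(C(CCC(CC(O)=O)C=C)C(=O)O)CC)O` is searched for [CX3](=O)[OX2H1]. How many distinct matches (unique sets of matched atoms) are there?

3

[CX3](=O)[OX2H1] is the SMARTS for a carboxylic acid: an sp2 carbon double-bonded to O and single-bonded to an -OH oxygen.
The molecule carries 3 separate instances of a carboxylic acid group (-C(=O)OH) meeting every constraint; each maps to a distinct set of atoms, giving 3 matches.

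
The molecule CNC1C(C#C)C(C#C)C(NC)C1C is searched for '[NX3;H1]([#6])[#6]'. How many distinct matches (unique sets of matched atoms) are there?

[NX3;H1]([#6])[#6] is the SMARTS for a secondary amine: a trivalent nitrogen with one H, bonded to two carbons.
The molecule carries 2 separate instances of an N-methylamino group (-NHCH3) meeting every constraint; each maps to a distinct set of atoms, giving 2 matches.

2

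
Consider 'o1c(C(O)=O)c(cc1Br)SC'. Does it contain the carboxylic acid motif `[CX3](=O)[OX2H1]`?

The pattern [CX3](=O)[OX2H1] describes an sp2 carbon double-bonded to O and single-bonded to an -OH oxygen — a carboxylic acid.
The molecule carries a carboxylic acid group (-C(=O)OH), whose atoms satisfy every constraint of the query, so the pattern matches.

Yes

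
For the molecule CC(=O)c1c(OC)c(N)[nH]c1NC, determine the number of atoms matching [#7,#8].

5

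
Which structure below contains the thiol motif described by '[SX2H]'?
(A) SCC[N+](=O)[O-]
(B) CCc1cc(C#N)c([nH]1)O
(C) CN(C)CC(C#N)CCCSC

[SX2H] describes an aliphatic sulfur with two connections, one being H (a thiol).
(A) contains a thiol (-SH), which satisfies every atom and bond constraint.
(B) has a hydroxyl group (-OH) but it is an -OH, not an -SH.
(C) has a methylthio ether (-SCH3) but the sulfur has H0 (bonded to two carbons), not H1.
So the answer is (A).

A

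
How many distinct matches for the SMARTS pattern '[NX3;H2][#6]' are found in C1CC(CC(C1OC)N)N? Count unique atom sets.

2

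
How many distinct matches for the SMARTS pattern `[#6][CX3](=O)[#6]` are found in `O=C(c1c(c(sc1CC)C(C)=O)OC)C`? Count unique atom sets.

2

[#6][CX3](=O)[#6] is the SMARTS for a ketone: a carbonyl carbon (no H) flanked by two carbons.
The molecule carries 2 separate instances of an acetyl/ketone group (-C(=O)CH3) meeting every constraint; each maps to a distinct set of atoms, giving 2 matches.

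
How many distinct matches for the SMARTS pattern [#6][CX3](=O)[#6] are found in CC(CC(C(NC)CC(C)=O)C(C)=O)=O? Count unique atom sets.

[#6][CX3](=O)[#6] is the SMARTS for a ketone: a carbonyl carbon (no H) flanked by two carbons.
The molecule carries 3 separate instances of an acetyl/ketone group (-C(=O)CH3) meeting every constraint; each maps to a distinct set of atoms, giving 3 matches.

3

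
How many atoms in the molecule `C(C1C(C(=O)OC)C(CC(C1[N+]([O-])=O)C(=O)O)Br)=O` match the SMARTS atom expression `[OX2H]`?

The query [OX2H] means: aliphatic oxygen with two connections, one of which is H — an -OH oxygen.
Check the 19 heavy atoms by environment: 5× C (H1, X4) → no; 1× C (H2, X4) → no; 1× N (charge +1, H0, X3) → no; 1× O (charge -1, H0, X1) → no; 4× O (H0, X1) → no; 2× C (H0, X3) → no; 1× O (H1, X2) → match; 1× O (H0, X2) → no; 1× C (H3, X4) → no; 1× Br (H0, X1) → no; 1× C (H1, X3) → no.
That gives 1 matching atom.

1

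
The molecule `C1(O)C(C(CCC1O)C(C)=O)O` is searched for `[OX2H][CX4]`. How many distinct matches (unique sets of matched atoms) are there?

3

[OX2H][CX4] is the SMARTS for an aliphatic alcohol: a hydroxyl oxygen bound to an sp3 (X4) carbon.
The molecule carries 3 separate instances of a hydroxyl group (-OH) meeting every constraint; each maps to a distinct set of atoms, giving 3 matches.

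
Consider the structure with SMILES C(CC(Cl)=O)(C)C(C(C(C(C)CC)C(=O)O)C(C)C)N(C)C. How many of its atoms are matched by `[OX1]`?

The query [OX1] means: aliphatic oxygen with one total connection — typically a carbonyl =O or an oxide.
Check the 22 heavy atoms by environment: 15× C (X4) → no; 1× N (X3) → no; 2× C (X3) → no; 2× O (X1) → match; 1× O (X2) → no; 1× Cl (X1) → no.
That gives 2 matching atoms.

2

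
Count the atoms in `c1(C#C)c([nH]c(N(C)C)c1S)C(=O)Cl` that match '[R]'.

5

Check the 14 heavy atoms by environment: 1× n (aromatic, in 5-ring) → match; 4× c (aromatic, in 5-ring) → match; 5× C (acyclic) → no; 1× O (acyclic) → no; 1× Cl (acyclic) → no; 1× N (acyclic) → no; 1× S (acyclic) → no.
Summing the matching environments: 1 + 4 = 5 matching atoms.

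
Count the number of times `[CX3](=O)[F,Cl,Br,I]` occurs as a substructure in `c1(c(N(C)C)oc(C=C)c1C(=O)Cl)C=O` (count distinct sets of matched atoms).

1

[CX3](=O)[F,Cl,Br,I] is the SMARTS for an acyl halide: a carbonyl carbon bonded to a halogen.
Exactly one fragment in the molecule meets all constraints, giving 1 match.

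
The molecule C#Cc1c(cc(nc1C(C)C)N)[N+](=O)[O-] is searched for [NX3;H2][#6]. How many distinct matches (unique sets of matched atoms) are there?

1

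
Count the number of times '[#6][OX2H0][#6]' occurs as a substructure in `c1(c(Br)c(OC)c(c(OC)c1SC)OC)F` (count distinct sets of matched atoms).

3

[#6][OX2H0][#6] is the SMARTS for an ether: an aliphatic oxygen bridging two carbons with no H on the oxygen.
The molecule carries 3 separate instances of a methoxy ether (-OCH3) meeting every constraint; each maps to a distinct set of atoms, giving 3 matches.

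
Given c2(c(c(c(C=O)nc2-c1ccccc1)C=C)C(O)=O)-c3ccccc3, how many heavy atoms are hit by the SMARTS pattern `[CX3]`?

4

The query [CX3] means: C with X3: aliphatic carbon with exactly 3 total connections.
Check the 25 heavy atoms by environment: 1× n (aromatic, X2) → no; 17× c (aromatic, X3) → no; 4× C (X3) → match; 2× O (X1) → no; 1× O (X2) → no.
That gives 4 matching atoms.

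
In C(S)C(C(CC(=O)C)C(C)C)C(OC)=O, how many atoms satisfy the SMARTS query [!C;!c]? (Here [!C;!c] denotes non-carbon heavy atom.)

4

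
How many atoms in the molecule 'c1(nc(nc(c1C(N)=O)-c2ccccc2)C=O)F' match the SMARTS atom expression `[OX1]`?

2

The query [OX1] means: aliphatic oxygen with one total connection — typically a carbonyl =O or an oxide.
Check the 18 heavy atoms by environment: 2× n (aromatic, X2) → no; 10× c (aromatic, X3) → no; 1× F (X1) → no; 2× C (X3) → no; 2× O (X1) → match; 1× N (X3) → no.
That gives 2 matching atoms.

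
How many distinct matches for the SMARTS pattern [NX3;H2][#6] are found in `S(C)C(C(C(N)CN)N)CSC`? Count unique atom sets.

[NX3;H2][#6] is the SMARTS for a primary amine: a trivalent nitrogen with two H attached to carbon.
The molecule carries 3 separate instances of a primary amino group (-NH2) meeting every constraint; each maps to a distinct set of atoms, giving 3 matches.

3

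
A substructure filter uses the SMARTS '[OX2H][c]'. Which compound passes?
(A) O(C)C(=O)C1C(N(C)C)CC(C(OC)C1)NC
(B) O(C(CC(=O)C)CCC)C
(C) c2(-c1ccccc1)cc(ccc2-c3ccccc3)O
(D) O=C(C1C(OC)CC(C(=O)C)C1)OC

C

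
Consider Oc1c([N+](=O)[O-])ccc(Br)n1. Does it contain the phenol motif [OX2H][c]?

The pattern [OX2H][c] describes a hydroxyl oxygen attached to an aromatic carbon — a phenol.
The molecule carries a hydroxyl group (-OH), whose atoms satisfy every constraint of the query, so the pattern matches.

Yes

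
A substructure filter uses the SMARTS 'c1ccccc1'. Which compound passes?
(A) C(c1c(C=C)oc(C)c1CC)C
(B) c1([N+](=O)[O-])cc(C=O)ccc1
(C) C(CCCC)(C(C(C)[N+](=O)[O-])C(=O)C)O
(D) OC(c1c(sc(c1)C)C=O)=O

c1ccccc1 describes six aromatic carbons in a ring (a benzene ring).
(A) has a methyl group (-CH3) but no six-membered all-carbon aromatic ring is present.
(B) contains the required atom environment, so the pattern matches.
(C) has a methyl group (-CH3) but no six-membered all-carbon aromatic ring is present.
(D) has a methyl group (-CH3) but no six-membered all-carbon aromatic ring is present.
So the answer is (B).

B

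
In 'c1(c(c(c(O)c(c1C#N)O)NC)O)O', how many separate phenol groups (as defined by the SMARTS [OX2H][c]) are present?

4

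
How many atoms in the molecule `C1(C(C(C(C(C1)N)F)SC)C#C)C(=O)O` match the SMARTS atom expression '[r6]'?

6

Check the 15 heavy atoms by environment: 6× C (in 6-ring) → match; 4× C (acyclic) → no; 1× S (acyclic) → no; 1× F (acyclic) → no; 2× O (acyclic) → no; 1× N (acyclic) → no.
That gives 6 matching atoms.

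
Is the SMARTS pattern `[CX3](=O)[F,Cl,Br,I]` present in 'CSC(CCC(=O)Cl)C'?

Yes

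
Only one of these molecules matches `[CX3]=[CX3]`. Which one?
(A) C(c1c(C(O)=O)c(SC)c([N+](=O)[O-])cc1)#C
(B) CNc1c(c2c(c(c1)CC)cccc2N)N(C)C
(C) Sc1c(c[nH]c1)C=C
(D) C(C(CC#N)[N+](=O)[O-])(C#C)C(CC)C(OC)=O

[CX3]=[CX3] describes a non-aromatic C=C double bond between two sp2 carbons (an alkene).
(A) has an ethynyl group (-C#CH) but the C-C bond is a triple bond, not a double bond.
(B) has an ethyl group (-CH2CH3) but its C-C bond is a single bond between CX4 carbons, not CX3=CX3.
(C) contains a vinyl group (-CH=CH2), which satisfies every atom and bond constraint.
(D) has an ethynyl group (-C#CH) but the C-C bond is a triple bond, not a double bond.
So the answer is (C).

C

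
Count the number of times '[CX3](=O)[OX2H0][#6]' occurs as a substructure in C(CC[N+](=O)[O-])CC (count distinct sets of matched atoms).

[CX3](=O)[OX2H0][#6] is the SMARTS for an ester: a carbonyl carbon bonded to an oxygen that is itself bonded to carbon (no H on that O).
No fragment in the molecule satisfies every constraint, giving 0 matches.

0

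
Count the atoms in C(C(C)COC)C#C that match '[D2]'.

The query [D2] means: atom with exactly two heavy-atom neighbours.
Check the 8 heavy atoms by environment: 3× C (D2) → match; 1× C (D3) → no; 3× C (D1) → no; 1× O (D2) → match.
Summing the matching environments: 3 + 1 = 4 matching atoms.

4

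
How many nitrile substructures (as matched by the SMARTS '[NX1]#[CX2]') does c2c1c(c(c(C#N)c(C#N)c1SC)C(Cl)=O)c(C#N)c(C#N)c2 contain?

[NX1]#[CX2] is the SMARTS for a nitrile: a nitrogen triple-bonded to a two-connected carbon.
The molecule carries 4 separate instances of a nitrile (-C#N) meeting every constraint; each maps to a distinct set of atoms, giving 4 matches.

4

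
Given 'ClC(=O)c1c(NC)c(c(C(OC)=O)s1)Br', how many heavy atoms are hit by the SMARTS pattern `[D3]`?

6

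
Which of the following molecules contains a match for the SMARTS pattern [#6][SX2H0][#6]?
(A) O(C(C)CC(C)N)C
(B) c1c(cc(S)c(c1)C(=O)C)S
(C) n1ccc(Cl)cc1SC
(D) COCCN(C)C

[#6][SX2H0][#6] describes an aliphatic sulfur bridging two carbons with no H on the sulfur (a thioether).
(A) has a methoxy ether (-OCH3) but the bridging atom is O, not S.
(B) has a thiol (-SH) but the sulfur has H1, not H0 bridging two carbons.
(C) contains a methylthio ether (-SCH3), which satisfies every atom and bond constraint.
(D) has a methoxy ether (-OCH3) but the bridging atom is O, not S.
So the answer is (C).

C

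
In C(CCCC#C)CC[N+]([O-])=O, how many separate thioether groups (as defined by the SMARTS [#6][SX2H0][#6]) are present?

0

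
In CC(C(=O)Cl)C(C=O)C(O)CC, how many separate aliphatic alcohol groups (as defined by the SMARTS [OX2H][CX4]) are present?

1

[OX2H][CX4] is the SMARTS for an aliphatic alcohol: a hydroxyl oxygen bound to an sp3 (X4) carbon.
Exactly one fragment in the molecule meets all constraints, giving 1 match.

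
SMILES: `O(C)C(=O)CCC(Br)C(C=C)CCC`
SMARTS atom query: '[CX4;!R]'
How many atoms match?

The query [CX4;!R] means: aliphatic carbon with four total connections, not in a ring.
Check the 14 heavy atoms by environment: 8× C (X4, acyclic) → match; 3× C (X3, acyclic) → no; 1× O (X1, acyclic) → no; 1× O (X2, acyclic) → no; 1× Br (X1, acyclic) → no.
That gives 8 matching atoms.

8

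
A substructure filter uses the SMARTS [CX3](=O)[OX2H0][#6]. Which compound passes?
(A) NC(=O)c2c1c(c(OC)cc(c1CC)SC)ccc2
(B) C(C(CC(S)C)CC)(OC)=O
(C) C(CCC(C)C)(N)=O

B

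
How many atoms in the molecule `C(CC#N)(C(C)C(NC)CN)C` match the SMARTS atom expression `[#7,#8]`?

3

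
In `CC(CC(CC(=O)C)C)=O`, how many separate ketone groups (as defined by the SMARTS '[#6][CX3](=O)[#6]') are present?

2

[#6][CX3](=O)[#6] is the SMARTS for a ketone: a carbonyl carbon (no H) flanked by two carbons.
The molecule carries 2 separate instances of an acetyl/ketone group (-C(=O)CH3) meeting every constraint; each maps to a distinct set of atoms, giving 2 matches.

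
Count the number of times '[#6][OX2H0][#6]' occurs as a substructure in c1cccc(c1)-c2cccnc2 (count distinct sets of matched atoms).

0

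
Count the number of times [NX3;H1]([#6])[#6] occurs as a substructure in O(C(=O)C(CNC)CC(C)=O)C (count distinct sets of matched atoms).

1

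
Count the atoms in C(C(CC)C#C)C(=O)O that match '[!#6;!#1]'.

The query [!#6;!#1] means: not carbon and not hydrogen — any heteroatom.
Check the 9 heavy atoms by environment: 7× C → no; 2× O → match.
That gives 2 matching atoms.

2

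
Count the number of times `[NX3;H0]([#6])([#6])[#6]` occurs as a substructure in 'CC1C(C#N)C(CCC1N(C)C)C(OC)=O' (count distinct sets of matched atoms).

1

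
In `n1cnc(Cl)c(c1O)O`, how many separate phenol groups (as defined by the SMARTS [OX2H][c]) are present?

2

[OX2H][c] is the SMARTS for a phenol: a hydroxyl oxygen attached to an aromatic carbon.
The molecule carries 2 separate instances of a hydroxyl group (-OH) meeting every constraint; each maps to a distinct set of atoms, giving 2 matches.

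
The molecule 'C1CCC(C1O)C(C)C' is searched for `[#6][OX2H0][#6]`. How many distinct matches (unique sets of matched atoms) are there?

[#6][OX2H0][#6] is the SMARTS for an ether: an aliphatic oxygen bridging two carbons with no H on the oxygen.
The molecule has a hydroxyl group (-OH), but the oxygen has H1, not H0 bridging two carbons; nothing else fits, so there are 0 matches.

0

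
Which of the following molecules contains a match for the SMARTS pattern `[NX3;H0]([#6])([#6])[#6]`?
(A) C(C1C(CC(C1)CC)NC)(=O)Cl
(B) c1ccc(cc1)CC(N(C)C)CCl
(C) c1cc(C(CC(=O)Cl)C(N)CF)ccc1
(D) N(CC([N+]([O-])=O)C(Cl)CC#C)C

[NX3;H0]([#6])([#6])[#6] describes a trivalent nitrogen with no H, bonded to three carbons (a tertiary amine).
(A) has an N-methylamino group (-NHCH3) but the nitrogen still has one H (H1), not H0.
(B) contains a dimethylamino group (-N(CH3)2), which satisfies every atom and bond constraint.
(C) has a primary amino group (-NH2) but the nitrogen has H2, not H0 with three carbons.
(D) has an N-methylamino group (-NHCH3) but the nitrogen still has one H (H1), not H0.
So the answer is (B).

B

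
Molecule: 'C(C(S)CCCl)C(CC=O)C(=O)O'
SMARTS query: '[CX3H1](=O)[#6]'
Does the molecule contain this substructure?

Yes

The pattern [CX3H1](=O)[#6] describes an sp2 carbon with one H, double-bonded to O and single-bonded to carbon — an aldehyde.
The molecule carries an aldehyde (-CHO), whose atoms satisfy every constraint of the query, so the pattern matches.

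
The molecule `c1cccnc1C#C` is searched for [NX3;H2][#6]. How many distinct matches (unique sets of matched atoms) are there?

0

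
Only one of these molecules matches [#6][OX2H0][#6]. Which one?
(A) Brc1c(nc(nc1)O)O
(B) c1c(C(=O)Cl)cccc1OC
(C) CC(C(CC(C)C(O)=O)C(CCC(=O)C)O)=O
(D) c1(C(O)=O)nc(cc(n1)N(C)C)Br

B

[#6][OX2H0][#6] describes an aliphatic oxygen bridging two carbons with no H on the oxygen (an ether).
(A) has a hydroxyl group (-OH) but the oxygen has H1, not H0 bridging two carbons.
(B) contains a methoxy ether (-OCH3), which satisfies every atom and bond constraint.
(C) has a hydroxyl group (-OH) but the oxygen has H1, not H0 bridging two carbons.
(D) has a carboxylic acid group (-C(=O)OH) but the -OH oxygen has H1; the =O is OX1, not OX2.
So the answer is (B).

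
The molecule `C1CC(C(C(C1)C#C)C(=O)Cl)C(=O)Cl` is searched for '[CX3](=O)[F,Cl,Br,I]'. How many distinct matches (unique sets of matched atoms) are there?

2

[CX3](=O)[F,Cl,Br,I] is the SMARTS for an acyl halide: a carbonyl carbon bonded to a halogen.
The molecule carries 2 separate instances of an acyl chloride (-C(=O)Cl) meeting every constraint; each maps to a distinct set of atoms, giving 2 matches.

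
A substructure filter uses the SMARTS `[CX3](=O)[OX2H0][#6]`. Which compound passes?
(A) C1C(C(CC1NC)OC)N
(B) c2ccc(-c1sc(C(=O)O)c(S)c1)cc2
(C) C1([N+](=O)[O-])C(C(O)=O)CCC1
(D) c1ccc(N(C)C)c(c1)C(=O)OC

[CX3](=O)[OX2H0][#6] describes a carbonyl carbon bonded to an oxygen that is itself bonded to carbon (no H on that O) (an ester).
(A) has a methoxy ether (-OCH3) but the ether oxygen is not adjacent to a C=O carbon.
(B) has a carboxylic acid group (-C(=O)OH) but the singly-bonded O carries H (OX2H1, not H0).
(C) has a carboxylic acid group (-C(=O)OH) but the singly-bonded O carries H (OX2H1, not H0).
(D) contains a methyl-ester group (-C(=O)OCH3), which satisfies every atom and bond constraint.
So the answer is (D).

D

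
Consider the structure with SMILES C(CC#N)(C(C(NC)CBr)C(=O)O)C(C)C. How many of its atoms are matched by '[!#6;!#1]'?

5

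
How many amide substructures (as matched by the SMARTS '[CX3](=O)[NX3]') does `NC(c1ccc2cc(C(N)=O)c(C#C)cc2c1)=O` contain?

2

[CX3](=O)[NX3] is the SMARTS for an amide: a carbonyl carbon bonded to a trivalent nitrogen.
The molecule carries 2 separate instances of a primary amide (-C(=O)NH2) meeting every constraint; each maps to a distinct set of atoms, giving 2 matches.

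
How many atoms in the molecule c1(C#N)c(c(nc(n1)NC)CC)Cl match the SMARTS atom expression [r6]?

Check the 13 heavy atoms by environment: 2× n (aromatic, in 6-ring) → match; 4× c (aromatic, in 6-ring) → match; 4× C (acyclic) → no; 2× N (acyclic) → no; 1× Cl (acyclic) → no.
Summing the matching environments: 2 + 4 = 6 matching atoms.

6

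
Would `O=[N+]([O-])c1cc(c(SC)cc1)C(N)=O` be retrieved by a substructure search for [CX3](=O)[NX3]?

The pattern [CX3](=O)[NX3] describes a carbonyl carbon bonded to a trivalent nitrogen — an amide.
The molecule carries a primary amide (-C(=O)NH2), whose atoms satisfy every constraint of the query, so the pattern matches.

Yes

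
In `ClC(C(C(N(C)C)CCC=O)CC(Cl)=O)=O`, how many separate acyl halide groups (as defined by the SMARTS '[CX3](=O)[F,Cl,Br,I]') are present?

2

[CX3](=O)[F,Cl,Br,I] is the SMARTS for an acyl halide: a carbonyl carbon bonded to a halogen.
The molecule carries 2 separate instances of an acyl chloride (-C(=O)Cl) meeting every constraint; each maps to a distinct set of atoms, giving 2 matches.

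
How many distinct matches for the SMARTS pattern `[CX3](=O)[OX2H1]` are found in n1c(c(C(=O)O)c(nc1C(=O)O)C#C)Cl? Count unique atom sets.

2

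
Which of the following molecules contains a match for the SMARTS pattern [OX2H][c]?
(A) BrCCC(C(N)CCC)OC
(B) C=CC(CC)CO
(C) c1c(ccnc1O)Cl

C

[OX2H][c] describes a hydroxyl oxygen attached to an aromatic carbon (a phenol).
(A) has a methoxy ether (-OCH3) but the oxygen has H0, not H1.
(B) has a hydroxyl group (-OH) but the -OH is on an aliphatic carbon, not an aromatic c.
(C) contains a hydroxyl group (-OH), which satisfies every atom and bond constraint.
So the answer is (C).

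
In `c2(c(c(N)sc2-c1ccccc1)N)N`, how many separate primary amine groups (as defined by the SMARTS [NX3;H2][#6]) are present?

3

[NX3;H2][#6] is the SMARTS for a primary amine: a trivalent nitrogen with two H attached to carbon.
The molecule carries 3 separate instances of a primary amino group (-NH2) meeting every constraint; each maps to a distinct set of atoms, giving 3 matches.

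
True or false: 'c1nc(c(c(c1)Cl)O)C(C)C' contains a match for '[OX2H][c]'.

True

The pattern [OX2H][c] describes a hydroxyl oxygen attached to an aromatic carbon — a phenol.
The molecule carries a hydroxyl group (-OH), whose atoms satisfy every constraint of the query, so the pattern matches.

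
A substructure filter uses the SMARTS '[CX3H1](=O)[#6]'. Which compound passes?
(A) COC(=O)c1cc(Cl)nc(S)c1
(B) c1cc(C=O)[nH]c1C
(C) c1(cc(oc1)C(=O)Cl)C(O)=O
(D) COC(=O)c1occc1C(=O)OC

B

[CX3H1](=O)[#6] describes an sp2 carbon with one H, double-bonded to O and single-bonded to carbon (an aldehyde).
(A) has a methyl-ester group (-C(=O)OCH3) but the carbonyl carbon has H0, not H1.
(B) contains an aldehyde (-CHO), which satisfies every atom and bond constraint.
(C) has a carboxylic acid group (-C(=O)OH) but the carbonyl carbon has H0 and is bonded to O, not H1.
(D) has a methyl-ester group (-C(=O)OCH3) but the carbonyl carbon has H0, not H1.
So the answer is (B).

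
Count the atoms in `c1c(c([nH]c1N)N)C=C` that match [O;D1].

0

Check the 9 heavy atoms by environment: 1× n (aromatic, D2) → no; 3× c (aromatic, D3) → no; 1× c (aromatic, D2) → no; 1× C (D2) → no; 1× C (D1) → no; 2× N (D1) → no.
No environment satisfies the query, so 0 matching atoms.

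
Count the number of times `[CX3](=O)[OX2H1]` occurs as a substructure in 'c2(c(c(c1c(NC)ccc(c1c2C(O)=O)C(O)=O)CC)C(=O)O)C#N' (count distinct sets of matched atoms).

3

[CX3](=O)[OX2H1] is the SMARTS for a carboxylic acid: an sp2 carbon double-bonded to O and single-bonded to an -OH oxygen.
The molecule carries 3 separate instances of a carboxylic acid group (-C(=O)OH) meeting every constraint; each maps to a distinct set of atoms, giving 3 matches.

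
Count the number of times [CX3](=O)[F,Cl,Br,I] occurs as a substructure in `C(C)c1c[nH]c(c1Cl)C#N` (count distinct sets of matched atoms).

[CX3](=O)[F,Cl,Br,I] is the SMARTS for an acyl halide: a carbonyl carbon bonded to a halogen.
The molecule has a chloro substituent, but the Cl is not on a carbonyl carbon; nothing else fits, so there are 0 matches.

0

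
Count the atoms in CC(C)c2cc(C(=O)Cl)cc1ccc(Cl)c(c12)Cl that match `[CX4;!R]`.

3

The query [CX4;!R] means: aliphatic carbon with four total connections, not in a ring.
Check the 18 heavy atoms by environment: 10× c (aromatic, X3, in 6-ring) → no; 3× Cl (X1, acyclic) → no; 3× C (X4, acyclic) → match; 1× C (X3, acyclic) → no; 1× O (X1, acyclic) → no.
That gives 3 matching atoms.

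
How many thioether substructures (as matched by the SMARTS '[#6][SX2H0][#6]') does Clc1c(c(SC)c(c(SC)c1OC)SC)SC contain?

4

[#6][SX2H0][#6] is the SMARTS for a thioether: an aliphatic sulfur bridging two carbons with no H on the sulfur.
The molecule carries 4 separate instances of a methylthio ether (-SCH3) meeting every constraint; each maps to a distinct set of atoms, giving 4 matches.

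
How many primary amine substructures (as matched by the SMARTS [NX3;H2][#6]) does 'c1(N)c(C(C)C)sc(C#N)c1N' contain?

2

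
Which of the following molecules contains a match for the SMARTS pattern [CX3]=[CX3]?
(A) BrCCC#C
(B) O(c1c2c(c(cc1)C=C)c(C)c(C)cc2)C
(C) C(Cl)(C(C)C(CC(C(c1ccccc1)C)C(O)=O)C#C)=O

B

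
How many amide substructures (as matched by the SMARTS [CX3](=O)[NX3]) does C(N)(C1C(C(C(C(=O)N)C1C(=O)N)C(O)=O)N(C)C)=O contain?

3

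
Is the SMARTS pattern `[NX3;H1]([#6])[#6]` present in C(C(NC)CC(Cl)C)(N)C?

Yes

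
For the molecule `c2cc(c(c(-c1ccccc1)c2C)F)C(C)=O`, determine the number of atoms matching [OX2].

0

The query [OX2] means: aliphatic oxygen with two total connections — ether, hydroxyl, or ester single-bond O.
Check the 17 heavy atoms by environment: 12× c (aromatic, X3) → no; 2× C (X4) → no; 1× C (X3) → no; 1× O (X1) → no; 1× F (X1) → no.
No environment satisfies the query, so 0 matching atoms.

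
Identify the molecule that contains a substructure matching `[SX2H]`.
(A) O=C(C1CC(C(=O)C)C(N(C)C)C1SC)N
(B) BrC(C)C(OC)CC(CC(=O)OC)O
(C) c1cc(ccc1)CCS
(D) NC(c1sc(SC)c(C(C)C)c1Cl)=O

C

[SX2H] describes an aliphatic sulfur with two connections, one being H (a thiol).
(A) has a methylthio ether (-SCH3) but the sulfur has H0 (bonded to two carbons), not H1.
(B) has a hydroxyl group (-OH) but it is an -OH, not an -SH.
(C) contains a thiol (-SH), which satisfies every atom and bond constraint.
(D) has a methylthio ether (-SCH3) but the sulfur has H0 (bonded to two carbons), not H1.
So the answer is (C).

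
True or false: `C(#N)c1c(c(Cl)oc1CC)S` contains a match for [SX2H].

True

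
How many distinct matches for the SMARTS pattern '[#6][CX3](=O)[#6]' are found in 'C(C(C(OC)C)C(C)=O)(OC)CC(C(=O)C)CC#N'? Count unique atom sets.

2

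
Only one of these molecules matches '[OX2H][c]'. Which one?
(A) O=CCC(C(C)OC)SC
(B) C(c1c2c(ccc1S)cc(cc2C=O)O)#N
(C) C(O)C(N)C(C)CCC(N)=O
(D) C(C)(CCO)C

B

[OX2H][c] describes a hydroxyl oxygen attached to an aromatic carbon (a phenol).
(A) has a methoxy ether (-OCH3) but the oxygen has H0, not H1.
(B) contains a hydroxyl group (-OH), which satisfies every atom and bond constraint.
(C) has a hydroxyl group (-OH) but the -OH is on an aliphatic carbon, not an aromatic c.
(D) has a hydroxyl group (-OH) but the -OH is on an aliphatic carbon, not an aromatic c.
So the answer is (B).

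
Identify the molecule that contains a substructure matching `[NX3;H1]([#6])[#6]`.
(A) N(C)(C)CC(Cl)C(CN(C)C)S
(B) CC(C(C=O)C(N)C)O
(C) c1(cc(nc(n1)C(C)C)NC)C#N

C

[NX3;H1]([#6])[#6] describes a trivalent nitrogen with one H, bonded to two carbons (a secondary amine).
(A) has a dimethylamino group (-N(CH3)2) but the nitrogen has H0, not H1.
(B) has a primary amino group (-NH2) but the nitrogen has H2 and only one carbon neighbour.
(C) contains an N-methylamino group (-NHCH3), which satisfies every atom and bond constraint.
So the answer is (C).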